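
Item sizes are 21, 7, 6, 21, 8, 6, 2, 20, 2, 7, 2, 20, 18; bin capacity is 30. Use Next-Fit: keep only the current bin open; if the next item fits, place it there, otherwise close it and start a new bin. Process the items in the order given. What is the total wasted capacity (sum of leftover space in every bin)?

40

21 → bin 1 (remaining 9)
7 → bin 1 (remaining 2)
6 → bin 2 (remaining 24)
21 → bin 2 (remaining 3)
8 → bin 3 (remaining 22)
6 → bin 3 (remaining 16)
2 → bin 3 (remaining 14)
20 → bin 4 (remaining 10)
2 → bin 4 (remaining 8)
7 → bin 4 (remaining 1)
2 → bin 5 (remaining 28)
20 → bin 5 (remaining 8)
18 → bin 6 (remaining 12)
6 bins × 30 = 180; used 140; unused 40.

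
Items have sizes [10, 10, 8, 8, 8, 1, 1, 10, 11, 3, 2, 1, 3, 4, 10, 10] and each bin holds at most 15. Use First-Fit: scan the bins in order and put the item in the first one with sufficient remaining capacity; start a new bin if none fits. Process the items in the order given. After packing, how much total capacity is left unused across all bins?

35

10 → bin 1 (remaining 5)
10 → bin 2 (remaining 5)
8 → bin 3 (remaining 7)
8 → bin 4 (remaining 7)
8 → bin 5 (remaining 7)
1 → bin 1 (remaining 4)
1 → bin 1 (remaining 3)
10 → bin 6 (remaining 5)
11 → bin 7 (remaining 4)
3 → bin 1 (remaining 0)
2 → bin 2 (remaining 3)
1 → bin 2 (remaining 2)
3 → bin 3 (remaining 4)
4 → bin 3 (remaining 0)
10 → bin 8 (remaining 5)
10 → bin 9 (remaining 5)
9 bins × 15 = 135; used 100; unused 35.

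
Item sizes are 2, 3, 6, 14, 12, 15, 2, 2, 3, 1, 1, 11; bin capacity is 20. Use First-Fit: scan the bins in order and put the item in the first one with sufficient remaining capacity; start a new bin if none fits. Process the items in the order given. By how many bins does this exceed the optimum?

First-Fit: [2,3,6,2,2,3,1,1] [14] [12] [15] [11] → 5 bins.
Total size 72; any packing needs at least ⌈72/20⌉ = 4 bins.
An optimal packing achieves that bound: [15,3,2] [14,6] [12,3,2,2,1] [11,1] → 4 bins.
Excess: 5 − 4 = 1.

1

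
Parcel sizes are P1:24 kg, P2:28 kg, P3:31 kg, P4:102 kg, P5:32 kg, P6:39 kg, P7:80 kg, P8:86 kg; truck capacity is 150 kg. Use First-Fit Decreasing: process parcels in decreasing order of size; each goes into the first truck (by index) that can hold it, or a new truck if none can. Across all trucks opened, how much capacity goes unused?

28

Sorted descending: 102, 86, 80, 39, 32, 31, 28, 24.
Put 102 kg in truck 1; 48 kg remain.
Put 86 kg in truck 2; 64 kg remain.
Put 80 kg in truck 3; 70 kg remain.
Put 39 kg in truck 1; 9 kg remain.
Put 32 kg in truck 2; 32 kg remain.
Put 31 kg in truck 2; 1 kg remain.
Put 28 kg in truck 3; 42 kg remain.
Put 24 kg in truck 3; 18 kg remain.
3 trucks × 150 kg = 450 kg; used 422 kg; unused 28 kg.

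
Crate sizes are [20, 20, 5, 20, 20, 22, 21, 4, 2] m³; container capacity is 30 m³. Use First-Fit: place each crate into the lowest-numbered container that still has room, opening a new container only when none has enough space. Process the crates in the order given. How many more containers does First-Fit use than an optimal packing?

First-Fit: [20,5,4] [20,2] [20] [20] [22] [21] → 6 containers.
6 crates exceed 15 m³ (half the capacity), and no two of those can share a container, so at least 6 containers are needed.
So 6 is already optimal.

0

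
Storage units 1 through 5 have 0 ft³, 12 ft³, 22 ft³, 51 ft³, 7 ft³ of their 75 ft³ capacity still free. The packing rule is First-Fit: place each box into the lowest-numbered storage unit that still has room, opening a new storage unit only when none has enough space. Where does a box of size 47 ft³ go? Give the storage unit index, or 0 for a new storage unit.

4

Storage units with room: storage unit 4 (51 ft³).
The first with room is storage unit 4.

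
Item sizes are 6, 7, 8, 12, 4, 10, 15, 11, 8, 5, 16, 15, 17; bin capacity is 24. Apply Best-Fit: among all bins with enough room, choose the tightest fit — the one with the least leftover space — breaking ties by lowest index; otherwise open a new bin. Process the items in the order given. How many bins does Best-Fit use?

7 bins

Put 6 in bin 1; 18 remain.
Put 7 in bin 1; 11 remain.
Put 8 in bin 1; 3 remain.
Put 12 in bin 2; 12 remain.
Put 4 in bin 2; 8 remain.
Put 10 in bin 3; 14 remain.
Put 15 in bin 4; 9 remain.
Put 11 in bin 3; 3 remain.
Put 8 in bin 2; 0 remain.
Put 5 in bin 4; 4 remain.
Put 16 in bin 5; 8 remain.
Put 15 in bin 6; 9 remain.
Put 17 in bin 7; 7 remain.
Final bins: [6,7,8] [12,4,8] [10,11] [15,5] [16] [15] [17].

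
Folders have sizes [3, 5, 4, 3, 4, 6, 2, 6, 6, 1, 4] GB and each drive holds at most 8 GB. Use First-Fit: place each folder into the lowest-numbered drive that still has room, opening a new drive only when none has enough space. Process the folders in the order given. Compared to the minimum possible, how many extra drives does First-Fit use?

1

First-Fit: [3,5] [4,3,1] [4,2] [6] [6] [6] [4] → 7 drives.
Total size 44 GB; any packing needs at least ⌈44/8⌉ = 6 drives.
An optimal packing achieves that bound: [6,2] [6,1] [6] [5,3] [4,4] [4,3] → 6 drives.
Excess: 7 − 6 = 1.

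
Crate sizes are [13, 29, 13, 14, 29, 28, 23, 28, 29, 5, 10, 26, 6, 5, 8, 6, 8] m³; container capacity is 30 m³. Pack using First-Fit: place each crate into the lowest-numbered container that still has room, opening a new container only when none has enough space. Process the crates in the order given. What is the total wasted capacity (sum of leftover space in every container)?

container 1: place 13 m³, 17 m³ left
container 2: place 29 m³, 1 m³ left
container 1: place 13 m³, 4 m³ left
container 3: place 14 m³, 16 m³ left
container 4: place 29 m³, 1 m³ left
container 5: place 28 m³, 2 m³ left
container 6: place 23 m³, 7 m³ left
container 7: place 28 m³, 2 m³ left
container 8: place 29 m³, 1 m³ left
container 3: place 5 m³, 11 m³ left
container 3: place 10 m³, 1 m³ left
container 9: place 26 m³, 4 m³ left
container 6: place 6 m³, 1 m³ left
container 10: place 5 m³, 25 m³ left
container 10: place 8 m³, 17 m³ left
container 10: place 6 m³, 11 m³ left
container 10: place 8 m³, 3 m³ left
10 containers × 30 m³ = 300 m³; used 280 m³; unused 20 m³.

20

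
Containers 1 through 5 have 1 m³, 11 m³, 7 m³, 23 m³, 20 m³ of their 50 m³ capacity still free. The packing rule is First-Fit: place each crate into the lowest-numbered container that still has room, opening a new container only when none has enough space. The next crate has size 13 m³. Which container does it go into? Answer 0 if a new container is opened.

4

Containers with room: container 4 (23 m³), container 5 (20 m³).
The first with room is container 4.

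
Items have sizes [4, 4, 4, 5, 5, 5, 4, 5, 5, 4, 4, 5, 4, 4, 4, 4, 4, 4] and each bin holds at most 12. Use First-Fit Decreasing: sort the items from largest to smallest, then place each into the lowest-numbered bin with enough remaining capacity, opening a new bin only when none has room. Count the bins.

7

Sorted descending: 5, 5, 5, 5, 5, 5, 4, 4, 4, 4, 4, 4, 4, 4, 4, 4, 4, 4.
Put 5 in bin 1; 7 remain.
Put 5 in bin 1; 2 remain.
Put 5 in bin 2; 7 remain.
Put 5 in bin 2; 2 remain.
Put 5 in bin 3; 7 remain.
Put 5 in bin 3; 2 remain.
Put 4 in bin 4; 8 remain.
Put 4 in bin 4; 4 remain.
Put 4 in bin 4; 0 remain.
Put 4 in bin 5; 8 remain.
Put 4 in bin 5; 4 remain.
Put 4 in bin 5; 0 remain.
Put 4 in bin 6; 8 remain.
Put 4 in bin 6; 4 remain.
Put 4 in bin 6; 0 remain.
Put 4 in bin 7; 8 remain.
Put 4 in bin 7; 4 remain.
Put 4 in bin 7; 0 remain.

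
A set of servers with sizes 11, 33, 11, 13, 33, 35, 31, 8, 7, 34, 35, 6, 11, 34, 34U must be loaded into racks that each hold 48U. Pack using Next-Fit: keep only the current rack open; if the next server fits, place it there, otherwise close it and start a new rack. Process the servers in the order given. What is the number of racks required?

9

rack 1: place 11U, 37U left
rack 1: place 33U, 4U left
rack 2: place 11U, 37U left
rack 2: place 13U, 24U left
rack 3: place 33U, 15U left
rack 4: place 35U, 13U left
rack 5: place 31U, 17U left
rack 5: place 8U, 9U left
rack 5: place 7U, 2U left
rack 6: place 34U, 14U left
rack 7: place 35U, 13U left
rack 7: place 6U, 7U left
rack 8: place 11U, 37U left
rack 8: place 34U, 3U left
rack 9: place 34U, 14U left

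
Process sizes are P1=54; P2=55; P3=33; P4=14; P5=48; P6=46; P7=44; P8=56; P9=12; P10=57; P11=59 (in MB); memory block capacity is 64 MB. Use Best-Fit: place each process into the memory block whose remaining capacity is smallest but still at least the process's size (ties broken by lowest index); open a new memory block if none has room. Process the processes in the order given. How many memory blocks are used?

9 memory blocks

P1 (54 MB) → memory block 1 (remaining 10 MB)
P2 (55 MB) → memory block 2 (remaining 9 MB)
P3 (33 MB) → memory block 3 (remaining 31 MB)
P4 (14 MB) → memory block 3 (remaining 17 MB)
P5 (48 MB) → memory block 4 (remaining 16 MB)
P6 (46 MB) → memory block 5 (remaining 18 MB)
P7 (44 MB) → memory block 6 (remaining 20 MB)
P8 (56 MB) → memory block 7 (remaining 8 MB)
P9 (12 MB) → memory block 4 (remaining 4 MB)
P10 (57 MB) → memory block 8 (remaining 7 MB)
P11 (59 MB) → memory block 9 (remaining 5 MB)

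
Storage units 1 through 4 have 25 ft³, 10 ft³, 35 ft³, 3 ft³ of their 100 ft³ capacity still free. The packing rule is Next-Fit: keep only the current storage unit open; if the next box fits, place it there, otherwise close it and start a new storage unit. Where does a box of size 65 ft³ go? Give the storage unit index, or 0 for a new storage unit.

Next-Fit only looks at storage unit 4, which has 3 ft³ free.
65 ft³ does not fit, so a new storage unit is opened.

0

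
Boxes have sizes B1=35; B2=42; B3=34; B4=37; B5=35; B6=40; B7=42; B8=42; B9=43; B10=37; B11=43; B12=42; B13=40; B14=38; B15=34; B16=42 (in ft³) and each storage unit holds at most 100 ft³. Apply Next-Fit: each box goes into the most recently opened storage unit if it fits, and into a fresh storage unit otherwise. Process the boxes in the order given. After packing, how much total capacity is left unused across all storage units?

storage unit 1: place B1 (35 ft³), 65 ft³ left
storage unit 1: place B2 (42 ft³), 23 ft³ left
storage unit 2: place B3 (34 ft³), 66 ft³ left
storage unit 2: place B4 (37 ft³), 29 ft³ left
storage unit 3: place B5 (35 ft³), 65 ft³ left
storage unit 3: place B6 (40 ft³), 25 ft³ left
storage unit 4: place B7 (42 ft³), 58 ft³ left
storage unit 4: place B8 (42 ft³), 16 ft³ left
storage unit 5: place B9 (43 ft³), 57 ft³ left
storage unit 5: place B10 (37 ft³), 20 ft³ left
storage unit 6: place B11 (43 ft³), 57 ft³ left
storage unit 6: place B12 (42 ft³), 15 ft³ left
storage unit 7: place B13 (40 ft³), 60 ft³ left
storage unit 7: place B14 (38 ft³), 22 ft³ left
storage unit 8: place B15 (34 ft³), 66 ft³ left
storage unit 8: place B16 (42 ft³), 24 ft³ left
8 storage units × 100 ft³ = 800 ft³; used 626 ft³; unused 174 ft³.

174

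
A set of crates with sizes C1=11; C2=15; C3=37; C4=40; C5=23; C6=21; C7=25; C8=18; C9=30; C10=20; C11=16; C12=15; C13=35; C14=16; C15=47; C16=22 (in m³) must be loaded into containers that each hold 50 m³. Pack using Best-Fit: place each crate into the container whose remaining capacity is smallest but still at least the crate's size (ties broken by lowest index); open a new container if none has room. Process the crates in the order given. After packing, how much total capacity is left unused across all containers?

Put C1 (11 m³) in container 1; 39 m³ remain.
Put C2 (15 m³) in container 1; 24 m³ remain.
Put C3 (37 m³) in container 2; 13 m³ remain.
Put C4 (40 m³) in container 3; 10 m³ remain.
Put C5 (23 m³) in container 1; 1 m³ remain.
Put C6 (21 m³) in container 4; 29 m³ remain.
Put C7 (25 m³) in container 4; 4 m³ remain.
Put C8 (18 m³) in container 5; 32 m³ remain.
Put C9 (30 m³) in container 5; 2 m³ remain.
Put C10 (20 m³) in container 6; 30 m³ remain.
Put C11 (16 m³) in container 6; 14 m³ remain.
Put C12 (15 m³) in container 7; 35 m³ remain.
Put C13 (35 m³) in container 7; 0 m³ remain.
Put C14 (16 m³) in container 8; 34 m³ remain.
Put C15 (47 m³) in container 9; 3 m³ remain.
Put C16 (22 m³) in container 8; 12 m³ remain.
9 containers × 50 m³ = 450 m³; used 391 m³; unused 59 m³.

59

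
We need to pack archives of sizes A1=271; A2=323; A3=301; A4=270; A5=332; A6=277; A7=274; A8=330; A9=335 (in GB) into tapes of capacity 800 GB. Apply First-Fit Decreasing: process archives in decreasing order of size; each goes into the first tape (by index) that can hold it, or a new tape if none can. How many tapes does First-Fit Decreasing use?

5 tapes

Sorted descending: 335, 332, 330, 323, 301, 277, 274, 271, 270.
335 GB → tape 1 (remaining 465 GB)
332 GB → tape 1 (remaining 133 GB)
330 GB → tape 2 (remaining 470 GB)
323 GB → tape 2 (remaining 147 GB)
301 GB → tape 3 (remaining 499 GB)
277 GB → tape 3 (remaining 222 GB)
274 GB → tape 4 (remaining 526 GB)
271 GB → tape 4 (remaining 255 GB)
270 GB → tape 5 (remaining 530 GB)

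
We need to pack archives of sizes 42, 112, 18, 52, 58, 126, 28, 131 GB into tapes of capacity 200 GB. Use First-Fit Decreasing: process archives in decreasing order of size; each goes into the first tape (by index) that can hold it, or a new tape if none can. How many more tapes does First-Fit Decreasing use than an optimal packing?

First-Fit Decreasing: [131,58] [126,52,18] [112,42,28] → 3 tapes.
Total size 567 GB; any packing needs at least ⌈567/200⌉ = 3 tapes.
So 3 is already optimal.

0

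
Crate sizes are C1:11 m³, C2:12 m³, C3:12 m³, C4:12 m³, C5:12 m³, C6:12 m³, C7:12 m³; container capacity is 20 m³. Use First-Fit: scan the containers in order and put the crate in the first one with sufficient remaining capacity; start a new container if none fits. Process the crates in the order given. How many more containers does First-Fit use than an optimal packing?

First-Fit: [11] [12] [12] [12] [12] [12] [12] → 7 containers.
7 crates exceed 10 m³ (half the capacity), and no two of those can share a container, so at least 7 containers are needed.
So 7 is already optimal.

0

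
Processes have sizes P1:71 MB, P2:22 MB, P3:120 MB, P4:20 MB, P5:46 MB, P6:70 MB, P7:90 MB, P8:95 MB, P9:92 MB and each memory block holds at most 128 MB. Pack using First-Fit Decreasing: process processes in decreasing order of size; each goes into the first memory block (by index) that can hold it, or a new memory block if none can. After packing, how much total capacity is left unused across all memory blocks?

Sorted descending: 120, 95, 92, 90, 71, 70, 46, 22, 20.
memory block 1: place 120 MB, 8 MB left
memory block 2: place 95 MB, 33 MB left
memory block 3: place 92 MB, 36 MB left
memory block 4: place 90 MB, 38 MB left
memory block 5: place 71 MB, 57 MB left
memory block 6: place 70 MB, 58 MB left
memory block 5: place 46 MB, 11 MB left
memory block 2: place 22 MB, 11 MB left
memory block 3: place 20 MB, 16 MB left
6 memory blocks × 128 MB = 768 MB; used 626 MB; unused 142 MB.

142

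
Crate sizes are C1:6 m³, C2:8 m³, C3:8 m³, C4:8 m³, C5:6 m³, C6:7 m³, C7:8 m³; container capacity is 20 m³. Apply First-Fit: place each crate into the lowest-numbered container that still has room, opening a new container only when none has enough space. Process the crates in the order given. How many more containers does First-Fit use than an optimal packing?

0

First-Fit: [6,8,6] [8,8] [7,8] → 3 containers.
Total size 51 m³; any packing needs at least ⌈51/20⌉ = 3 containers.
So 3 is already optimal.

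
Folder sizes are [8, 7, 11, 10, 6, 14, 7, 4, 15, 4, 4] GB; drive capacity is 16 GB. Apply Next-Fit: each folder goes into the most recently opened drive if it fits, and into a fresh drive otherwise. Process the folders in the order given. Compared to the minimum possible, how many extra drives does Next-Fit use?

Next-Fit: [8,7] [11] [10,6] [14] [7,4] [15] [4,4] → 7 drives.
Total size 90 GB; any packing needs at least ⌈90/16⌉ = 6 drives.
An optimal packing achieves that bound: [15] [14] [11,4] [10,6] [8,7] [7,4,4] → 6 drives.
Excess: 7 − 6 = 1.

1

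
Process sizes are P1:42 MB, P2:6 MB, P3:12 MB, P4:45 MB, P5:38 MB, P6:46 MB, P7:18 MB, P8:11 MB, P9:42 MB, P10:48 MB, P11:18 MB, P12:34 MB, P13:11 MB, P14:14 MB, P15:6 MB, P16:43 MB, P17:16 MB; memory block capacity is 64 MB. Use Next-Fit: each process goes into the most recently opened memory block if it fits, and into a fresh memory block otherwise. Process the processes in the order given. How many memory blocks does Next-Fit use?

9

Put P1 (42 MB) in memory block 1; 22 MB remain.
Put P2 (6 MB) in memory block 1; 16 MB remain.
Put P3 (12 MB) in memory block 1; 4 MB remain.
Put P4 (45 MB) in memory block 2; 19 MB remain.
Put P5 (38 MB) in memory block 3; 26 MB remain.
Put P6 (46 MB) in memory block 4; 18 MB remain.
Put P7 (18 MB) in memory block 4; 0 MB remain.
Put P8 (11 MB) in memory block 5; 53 MB remain.
Put P9 (42 MB) in memory block 5; 11 MB remain.
Put P10 (48 MB) in memory block 6; 16 MB remain.
Put P11 (18 MB) in memory block 7; 46 MB remain.
Put P12 (34 MB) in memory block 7; 12 MB remain.
Put P13 (11 MB) in memory block 7; 1 MB remain.
Put P14 (14 MB) in memory block 8; 50 MB remain.
Put P15 (6 MB) in memory block 8; 44 MB remain.
Put P16 (43 MB) in memory block 8; 1 MB remain.
Put P17 (16 MB) in memory block 9; 48 MB remain.
Final memory blocks: [42,6,12] [45] [38] [46,18] [11,42] [48] [18,34,11] [14,6,43] [16].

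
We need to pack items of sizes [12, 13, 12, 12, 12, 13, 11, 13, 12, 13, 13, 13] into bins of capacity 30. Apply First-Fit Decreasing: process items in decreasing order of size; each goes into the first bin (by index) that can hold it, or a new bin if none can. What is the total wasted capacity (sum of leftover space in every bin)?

Sorted descending: 13, 13, 13, 13, 13, 13, 12, 12, 12, 12, 12, 11.
bin 1: place 13, 17 left
bin 1: place 13, 4 left
bin 2: place 13, 17 left
bin 2: place 13, 4 left
bin 3: place 13, 17 left
bin 3: place 13, 4 left
bin 4: place 12, 18 left
bin 4: place 12, 6 left
bin 5: place 12, 18 left
bin 5: place 12, 6 left
bin 6: place 12, 18 left
bin 6: place 11, 7 left
6 bins × 30 = 180; used 149; unused 31.

31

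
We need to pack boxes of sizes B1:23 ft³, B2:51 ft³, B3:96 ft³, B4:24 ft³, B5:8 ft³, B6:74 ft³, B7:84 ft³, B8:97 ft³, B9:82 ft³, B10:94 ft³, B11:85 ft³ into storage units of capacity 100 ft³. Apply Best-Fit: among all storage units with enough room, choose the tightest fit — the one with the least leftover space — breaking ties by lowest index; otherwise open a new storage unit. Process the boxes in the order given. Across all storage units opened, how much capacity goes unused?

82

Put B1 (23 ft³) in storage unit 1; 77 ft³ remain.
Put B2 (51 ft³) in storage unit 1; 26 ft³ remain.
Put B3 (96 ft³) in storage unit 2; 4 ft³ remain.
Put B4 (24 ft³) in storage unit 1; 2 ft³ remain.
Put B5 (8 ft³) in storage unit 3; 92 ft³ remain.
Put B6 (74 ft³) in storage unit 3; 18 ft³ remain.
Put B7 (84 ft³) in storage unit 4; 16 ft³ remain.
Put B8 (97 ft³) in storage unit 5; 3 ft³ remain.
Put B9 (82 ft³) in storage unit 6; 18 ft³ remain.
Put B10 (94 ft³) in storage unit 7; 6 ft³ remain.
Put B11 (85 ft³) in storage unit 8; 15 ft³ remain.
8 storage units × 100 ft³ = 800 ft³; used 718 ft³; unused 82 ft³.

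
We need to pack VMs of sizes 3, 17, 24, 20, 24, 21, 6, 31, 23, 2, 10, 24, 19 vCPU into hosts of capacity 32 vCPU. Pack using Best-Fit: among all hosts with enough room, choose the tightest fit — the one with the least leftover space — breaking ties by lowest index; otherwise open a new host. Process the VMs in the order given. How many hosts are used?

9 hosts

Put 3 vCPU in host 1; 29 vCPU remain.
Put 17 vCPU in host 1; 12 vCPU remain.
Put 24 vCPU in host 2; 8 vCPU remain.
Put 20 vCPU in host 3; 12 vCPU remain.
Put 24 vCPU in host 4; 8 vCPU remain.
Put 21 vCPU in host 5; 11 vCPU remain.
Put 6 vCPU in host 2; 2 vCPU remain.
Put 31 vCPU in host 6; 1 vCPU remain.
Put 23 vCPU in host 7; 9 vCPU remain.
Put 2 vCPU in host 2; 0 vCPU remain.
Put 10 vCPU in host 5; 1 vCPU remain.
Put 24 vCPU in host 8; 8 vCPU remain.
Put 19 vCPU in host 9; 13 vCPU remain.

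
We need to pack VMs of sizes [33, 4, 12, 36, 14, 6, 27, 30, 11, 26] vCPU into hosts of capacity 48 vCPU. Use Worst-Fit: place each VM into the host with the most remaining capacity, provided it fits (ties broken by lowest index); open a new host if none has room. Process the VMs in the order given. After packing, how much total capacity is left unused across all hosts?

host 1: place 33 vCPU, 15 vCPU left
host 1: place 4 vCPU, 11 vCPU left
host 2: place 12 vCPU, 36 vCPU left
host 2: place 36 vCPU, 0 vCPU left
host 3: place 14 vCPU, 34 vCPU left
host 3: place 6 vCPU, 28 vCPU left
host 3: place 27 vCPU, 1 vCPU left
host 4: place 30 vCPU, 18 vCPU left
host 4: place 11 vCPU, 7 vCPU left
host 5: place 26 vCPU, 22 vCPU left
5 hosts × 48 vCPU = 240 vCPU; used 199 vCPU; unused 41 vCPU.

41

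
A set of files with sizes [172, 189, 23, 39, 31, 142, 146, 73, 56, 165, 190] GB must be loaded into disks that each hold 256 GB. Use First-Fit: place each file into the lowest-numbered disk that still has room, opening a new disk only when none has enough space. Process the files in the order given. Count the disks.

Put 172 GB in disk 1; 84 GB remain.
Put 189 GB in disk 2; 67 GB remain.
Put 23 GB in disk 1; 61 GB remain.
Put 39 GB in disk 1; 22 GB remain.
Put 31 GB in disk 2; 36 GB remain.
Put 142 GB in disk 3; 114 GB remain.
Put 146 GB in disk 4; 110 GB remain.
Put 73 GB in disk 3; 41 GB remain.
Put 56 GB in disk 4; 54 GB remain.
Put 165 GB in disk 5; 91 GB remain.
Put 190 GB in disk 6; 66 GB remain.

6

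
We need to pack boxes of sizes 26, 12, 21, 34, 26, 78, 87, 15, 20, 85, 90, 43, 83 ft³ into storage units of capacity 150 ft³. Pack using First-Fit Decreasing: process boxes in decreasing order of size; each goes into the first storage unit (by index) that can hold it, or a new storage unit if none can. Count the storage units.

Sorted descending: 90, 87, 85, 83, 78, 43, 34, 26, 26, 21, 20, 15, 12.
storage unit 1: place 90 ft³, 60 ft³ left
storage unit 2: place 87 ft³, 63 ft³ left
storage unit 3: place 85 ft³, 65 ft³ left
storage unit 4: place 83 ft³, 67 ft³ left
storage unit 5: place 78 ft³, 72 ft³ left
storage unit 1: place 43 ft³, 17 ft³ left
storage unit 2: place 34 ft³, 29 ft³ left
storage unit 2: place 26 ft³, 3 ft³ left
storage unit 3: place 26 ft³, 39 ft³ left
storage unit 3: place 21 ft³, 18 ft³ left
storage unit 4: place 20 ft³, 47 ft³ left
storage unit 1: place 15 ft³, 2 ft³ left
storage unit 3: place 12 ft³, 6 ft³ left

5 storage units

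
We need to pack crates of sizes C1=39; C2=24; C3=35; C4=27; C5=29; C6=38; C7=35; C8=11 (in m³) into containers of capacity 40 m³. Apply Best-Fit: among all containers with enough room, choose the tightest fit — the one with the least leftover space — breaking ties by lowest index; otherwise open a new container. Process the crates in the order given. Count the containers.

C1 (39 m³) → container 1 (remaining 1 m³)
C2 (24 m³) → container 2 (remaining 16 m³)
C3 (35 m³) → container 3 (remaining 5 m³)
C4 (27 m³) → container 4 (remaining 13 m³)
C5 (29 m³) → container 5 (remaining 11 m³)
C6 (38 m³) → container 6 (remaining 2 m³)
C7 (35 m³) → container 7 (remaining 5 m³)
C8 (11 m³) → container 5 (remaining 0 m³)
Final containers: [39] [24] [35] [27] [29,11] [38] [35].

7 containers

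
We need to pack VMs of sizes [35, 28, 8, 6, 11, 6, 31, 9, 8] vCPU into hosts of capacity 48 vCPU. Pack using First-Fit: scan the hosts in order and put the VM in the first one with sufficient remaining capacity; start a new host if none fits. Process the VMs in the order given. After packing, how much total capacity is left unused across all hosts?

35 vCPU → host 1 (remaining 13 vCPU)
28 vCPU → host 2 (remaining 20 vCPU)
8 vCPU → host 1 (remaining 5 vCPU)
6 vCPU → host 2 (remaining 14 vCPU)
11 vCPU → host 2 (remaining 3 vCPU)
6 vCPU → host 3 (remaining 42 vCPU)
31 vCPU → host 3 (remaining 11 vCPU)
9 vCPU → host 3 (remaining 2 vCPU)
8 vCPU → host 4 (remaining 40 vCPU)
4 hosts × 48 vCPU = 192 vCPU; used 142 vCPU; unused 50 vCPU.

50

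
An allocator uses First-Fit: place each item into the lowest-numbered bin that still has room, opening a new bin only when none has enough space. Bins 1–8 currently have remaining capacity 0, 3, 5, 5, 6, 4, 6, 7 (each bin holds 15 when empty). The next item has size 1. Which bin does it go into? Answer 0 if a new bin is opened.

Bins with room: bin 2 (3), bin 3 (5), bin 4 (5), bin 5 (6), bin 6 (4), bin 7 (6), bin 8 (7).
The first with room is bin 2.

2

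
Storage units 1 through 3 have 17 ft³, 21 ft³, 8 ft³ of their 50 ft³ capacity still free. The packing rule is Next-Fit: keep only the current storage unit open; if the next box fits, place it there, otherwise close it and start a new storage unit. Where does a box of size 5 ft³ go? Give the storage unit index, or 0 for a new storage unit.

3

Next-Fit only looks at storage unit 3, which has 8 ft³ free.
5 ft³ fits there.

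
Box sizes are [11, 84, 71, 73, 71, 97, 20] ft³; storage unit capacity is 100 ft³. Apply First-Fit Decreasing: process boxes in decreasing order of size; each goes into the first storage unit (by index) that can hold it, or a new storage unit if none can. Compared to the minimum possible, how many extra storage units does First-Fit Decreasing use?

0

First-Fit Decreasing: [97] [84,11] [73,20] [71] [71] → 5 storage units.
Total size 427 ft³; any packing needs at least ⌈427/100⌉ = 5 storage units.
So 5 is already optimal.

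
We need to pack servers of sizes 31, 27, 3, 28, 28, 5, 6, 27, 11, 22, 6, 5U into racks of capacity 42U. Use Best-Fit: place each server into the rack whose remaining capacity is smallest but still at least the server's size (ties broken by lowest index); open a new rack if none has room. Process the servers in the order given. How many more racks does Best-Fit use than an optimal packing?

Best-Fit: [31,3,5] [27,5] [28,6,6] [28,11] [27] [22] → 6 racks.
6 servers exceed 21U (half the capacity), and no two of those can share a rack, so at least 6 racks are needed.
So 6 is already optimal.

0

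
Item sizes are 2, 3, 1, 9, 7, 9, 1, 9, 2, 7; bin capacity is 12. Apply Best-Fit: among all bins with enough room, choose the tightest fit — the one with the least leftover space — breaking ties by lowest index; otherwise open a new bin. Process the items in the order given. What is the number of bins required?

Put 2 in bin 1; 10 remain.
Put 3 in bin 1; 7 remain.
Put 1 in bin 1; 6 remain.
Put 9 in bin 2; 3 remain.
Put 7 in bin 3; 5 remain.
Put 9 in bin 4; 3 remain.
Put 1 in bin 2; 2 remain.
Put 9 in bin 5; 3 remain.
Put 2 in bin 2; 0 remain.
Put 7 in bin 6; 5 remain.
Final bins: [2,3,1] [9,1,2] [7] [9] [9] [7].

6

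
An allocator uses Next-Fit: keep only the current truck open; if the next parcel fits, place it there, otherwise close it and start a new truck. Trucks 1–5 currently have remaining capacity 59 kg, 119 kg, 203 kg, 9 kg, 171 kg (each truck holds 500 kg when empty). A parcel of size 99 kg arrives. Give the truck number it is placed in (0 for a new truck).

Next-Fit only looks at truck 5, which has 171 kg free.
99 kg fits there.

5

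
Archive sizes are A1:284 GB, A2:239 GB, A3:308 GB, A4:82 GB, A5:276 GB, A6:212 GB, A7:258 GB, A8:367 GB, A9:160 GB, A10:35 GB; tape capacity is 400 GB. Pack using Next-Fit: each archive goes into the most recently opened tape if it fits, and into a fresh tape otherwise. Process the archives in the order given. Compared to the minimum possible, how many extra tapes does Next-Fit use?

1

Next-Fit: [284] [239] [308,82] [276] [212] [258] [367] [160,35] → 8 tapes.
7 archives exceed 200 GB (half the capacity), and no two of those can share a tape, so at least 7 tapes are needed.
An optimal packing achieves that bound: [367] [308,82] [284,35] [276] [258] [239,160] [212] → 7 tapes.
Excess: 8 − 7 = 1.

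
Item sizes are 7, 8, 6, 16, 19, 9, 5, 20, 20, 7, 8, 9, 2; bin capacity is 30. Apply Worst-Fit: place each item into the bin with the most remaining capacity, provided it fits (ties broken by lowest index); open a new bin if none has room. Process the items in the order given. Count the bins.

7 → bin 1 (remaining 23)
8 → bin 1 (remaining 15)
6 → bin 1 (remaining 9)
16 → bin 2 (remaining 14)
19 → bin 3 (remaining 11)
9 → bin 2 (remaining 5)
5 → bin 3 (remaining 6)
20 → bin 4 (remaining 10)
20 → bin 5 (remaining 10)
7 → bin 4 (remaining 3)
8 → bin 5 (remaining 2)
9 → bin 1 (remaining 0)
2 → bin 3 (remaining 4)

5 bins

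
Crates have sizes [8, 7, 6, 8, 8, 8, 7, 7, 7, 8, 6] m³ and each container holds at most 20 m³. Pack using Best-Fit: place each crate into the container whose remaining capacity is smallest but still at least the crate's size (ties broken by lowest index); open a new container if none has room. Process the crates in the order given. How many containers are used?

5

container 1: place 8 m³, 12 m³ left
container 1: place 7 m³, 5 m³ left
container 2: place 6 m³, 14 m³ left
container 2: place 8 m³, 6 m³ left
container 3: place 8 m³, 12 m³ left
container 3: place 8 m³, 4 m³ left
container 4: place 7 m³, 13 m³ left
container 4: place 7 m³, 6 m³ left
container 5: place 7 m³, 13 m³ left
container 5: place 8 m³, 5 m³ left
container 2: place 6 m³, 0 m³ left
Final containers: [8,7] [6,8,6] [8,8] [7,7] [7,8].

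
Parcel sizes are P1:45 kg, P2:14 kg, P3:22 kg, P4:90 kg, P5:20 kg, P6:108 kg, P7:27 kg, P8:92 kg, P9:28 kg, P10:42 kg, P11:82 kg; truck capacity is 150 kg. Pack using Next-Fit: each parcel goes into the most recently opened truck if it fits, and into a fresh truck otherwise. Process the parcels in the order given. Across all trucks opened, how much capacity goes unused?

180

truck 1: place P1 (45 kg), 105 kg left
truck 1: place P2 (14 kg), 91 kg left
truck 1: place P3 (22 kg), 69 kg left
truck 2: place P4 (90 kg), 60 kg left
truck 2: place P5 (20 kg), 40 kg left
truck 3: place P6 (108 kg), 42 kg left
truck 3: place P7 (27 kg), 15 kg left
truck 4: place P8 (92 kg), 58 kg left
truck 4: place P9 (28 kg), 30 kg left
truck 5: place P10 (42 kg), 108 kg left
truck 5: place P11 (82 kg), 26 kg left
5 trucks × 150 kg = 750 kg; used 570 kg; unused 180 kg.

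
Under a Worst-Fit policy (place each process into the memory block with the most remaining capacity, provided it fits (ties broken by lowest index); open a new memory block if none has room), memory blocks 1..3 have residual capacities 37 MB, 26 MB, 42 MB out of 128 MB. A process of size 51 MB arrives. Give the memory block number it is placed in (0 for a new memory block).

0

No memory block has ≥ 51 MB free, so a new memory block is opened.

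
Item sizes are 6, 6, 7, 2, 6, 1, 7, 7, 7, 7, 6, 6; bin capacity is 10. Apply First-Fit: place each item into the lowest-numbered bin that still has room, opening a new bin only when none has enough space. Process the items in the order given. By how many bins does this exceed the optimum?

First-Fit: [6,2,1] [6] [7] [6] [7] [7] [7] [7] [6] [6] → 10 bins.
10 items exceed 5 (half the capacity), and no two of those can share a bin, so at least 10 bins are needed.
So 10 is already optimal.

0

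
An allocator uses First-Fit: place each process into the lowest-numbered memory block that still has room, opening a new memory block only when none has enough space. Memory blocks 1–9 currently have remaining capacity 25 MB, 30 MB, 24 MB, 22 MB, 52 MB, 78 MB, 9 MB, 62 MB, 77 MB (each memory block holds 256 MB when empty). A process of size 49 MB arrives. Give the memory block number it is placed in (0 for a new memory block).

5

Memory blocks with room: memory block 5 (52 MB), memory block 6 (78 MB), memory block 8 (62 MB), memory block 9 (77 MB).
The first with room is memory block 5.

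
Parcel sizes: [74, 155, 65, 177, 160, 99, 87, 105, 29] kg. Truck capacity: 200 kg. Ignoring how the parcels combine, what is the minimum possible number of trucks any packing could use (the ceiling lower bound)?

Total size = 74 + 155 + 65 + 177 + 160 + 99 + 87 + 105 + 29 = 951 kg.
⌈951 / 200⌉ = 5.

5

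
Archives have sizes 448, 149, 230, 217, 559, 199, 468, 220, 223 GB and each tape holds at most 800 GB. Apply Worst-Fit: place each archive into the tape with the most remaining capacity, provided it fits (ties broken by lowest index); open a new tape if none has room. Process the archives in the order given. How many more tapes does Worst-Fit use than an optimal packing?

0

Worst-Fit: [448,149] [230,217,199] [559,223] [468,220] → 4 tapes.
Total size 2713 GB; any packing needs at least ⌈2713/800⌉ = 4 tapes.
So 4 is already optimal.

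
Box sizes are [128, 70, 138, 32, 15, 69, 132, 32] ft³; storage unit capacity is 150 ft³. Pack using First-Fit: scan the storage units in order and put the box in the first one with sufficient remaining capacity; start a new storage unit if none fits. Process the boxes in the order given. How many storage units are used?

storage unit 1: place 128 ft³, 22 ft³ left
storage unit 2: place 70 ft³, 80 ft³ left
storage unit 3: place 138 ft³, 12 ft³ left
storage unit 2: place 32 ft³, 48 ft³ left
storage unit 1: place 15 ft³, 7 ft³ left
storage unit 4: place 69 ft³, 81 ft³ left
storage unit 5: place 132 ft³, 18 ft³ left
storage unit 2: place 32 ft³, 16 ft³ left
Final storage units: [128,15] [70,32,32] [138] [69] [132].

5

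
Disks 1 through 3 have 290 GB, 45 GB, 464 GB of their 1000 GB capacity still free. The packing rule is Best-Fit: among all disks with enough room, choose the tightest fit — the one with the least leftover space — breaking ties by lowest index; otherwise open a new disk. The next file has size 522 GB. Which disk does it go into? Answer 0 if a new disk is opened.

0

No disk has ≥ 522 GB free, so a new disk is opened.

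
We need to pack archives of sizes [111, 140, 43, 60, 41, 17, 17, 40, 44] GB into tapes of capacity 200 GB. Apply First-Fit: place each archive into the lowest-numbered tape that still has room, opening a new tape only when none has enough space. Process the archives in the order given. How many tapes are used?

3

tape 1: place 111 GB, 89 GB left
tape 2: place 140 GB, 60 GB left
tape 1: place 43 GB, 46 GB left
tape 2: place 60 GB, 0 GB left
tape 1: place 41 GB, 5 GB left
tape 3: place 17 GB, 183 GB left
tape 3: place 17 GB, 166 GB left
tape 3: place 40 GB, 126 GB left
tape 3: place 44 GB, 82 GB left
Final tapes: [111,43,41] [140,60] [17,17,40,44].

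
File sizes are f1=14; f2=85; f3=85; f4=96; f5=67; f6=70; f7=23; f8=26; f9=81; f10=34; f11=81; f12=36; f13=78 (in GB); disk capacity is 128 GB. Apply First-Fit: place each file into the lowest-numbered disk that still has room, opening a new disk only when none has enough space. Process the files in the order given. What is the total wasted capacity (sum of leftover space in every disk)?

248

Put f1 (14 GB) in disk 1; 114 GB remain.
Put f2 (85 GB) in disk 1; 29 GB remain.
Put f3 (85 GB) in disk 2; 43 GB remain.
Put f4 (96 GB) in disk 3; 32 GB remain.
Put f5 (67 GB) in disk 4; 61 GB remain.
Put f6 (70 GB) in disk 5; 58 GB remain.
Put f7 (23 GB) in disk 1; 6 GB remain.
Put f8 (26 GB) in disk 2; 17 GB remain.
Put f9 (81 GB) in disk 6; 47 GB remain.
Put f10 (34 GB) in disk 4; 27 GB remain.
Put f11 (81 GB) in disk 7; 47 GB remain.
Put f12 (36 GB) in disk 5; 22 GB remain.
Put f13 (78 GB) in disk 8; 50 GB remain.
8 disks × 128 GB = 1024 GB; used 776 GB; unused 248 GB.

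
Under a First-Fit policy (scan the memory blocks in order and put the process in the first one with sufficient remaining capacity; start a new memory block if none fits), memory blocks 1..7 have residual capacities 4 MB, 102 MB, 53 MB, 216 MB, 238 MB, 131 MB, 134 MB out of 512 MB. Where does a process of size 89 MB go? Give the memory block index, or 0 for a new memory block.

2

Memory blocks with room: memory block 2 (102 MB), memory block 4 (216 MB), memory block 5 (238 MB), memory block 6 (131 MB), memory block 7 (134 MB).
The first with room is memory block 2.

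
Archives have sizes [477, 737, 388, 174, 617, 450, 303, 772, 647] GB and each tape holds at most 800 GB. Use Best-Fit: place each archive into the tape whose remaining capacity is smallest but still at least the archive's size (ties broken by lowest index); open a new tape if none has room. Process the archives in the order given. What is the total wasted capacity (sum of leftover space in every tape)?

477 GB → tape 1 (remaining 323 GB)
737 GB → tape 2 (remaining 63 GB)
388 GB → tape 3 (remaining 412 GB)
174 GB → tape 1 (remaining 149 GB)
617 GB → tape 4 (remaining 183 GB)
450 GB → tape 5 (remaining 350 GB)
303 GB → tape 5 (remaining 47 GB)
772 GB → tape 6 (remaining 28 GB)
647 GB → tape 7 (remaining 153 GB)
7 tapes × 800 GB = 5600 GB; used 4565 GB; unused 1035 GB.

1035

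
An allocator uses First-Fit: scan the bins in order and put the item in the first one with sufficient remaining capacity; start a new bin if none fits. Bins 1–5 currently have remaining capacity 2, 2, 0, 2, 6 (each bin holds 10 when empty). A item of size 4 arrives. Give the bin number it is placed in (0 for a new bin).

Bins with room: bin 5 (6).
The first with room is bin 5.

5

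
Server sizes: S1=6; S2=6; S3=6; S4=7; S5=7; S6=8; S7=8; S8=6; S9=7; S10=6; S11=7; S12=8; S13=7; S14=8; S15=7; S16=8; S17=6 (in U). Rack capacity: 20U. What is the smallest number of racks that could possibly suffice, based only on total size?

6 racks

Total size = 6 + 6 + 6 + 7 + 7 + 8 + 8 + 6 + 7 + 6 + 7 + 8 + 7 + 8 + 7 + 8 + 6 = 118U.
⌈118 / 20⌉ = 6.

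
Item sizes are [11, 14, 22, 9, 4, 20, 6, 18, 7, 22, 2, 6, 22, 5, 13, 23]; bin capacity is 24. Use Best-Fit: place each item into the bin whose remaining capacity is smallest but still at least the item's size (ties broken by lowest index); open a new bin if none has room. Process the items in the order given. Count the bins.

11 → bin 1 (remaining 13)
14 → bin 2 (remaining 10)
22 → bin 3 (remaining 2)
9 → bin 2 (remaining 1)
4 → bin 1 (remaining 9)
20 → bin 4 (remaining 4)
6 → bin 1 (remaining 3)
18 → bin 5 (remaining 6)
7 → bin 6 (remaining 17)
22 → bin 7 (remaining 2)
2 → bin 3 (remaining 0)
6 → bin 5 (remaining 0)
22 → bin 8 (remaining 2)
5 → bin 6 (remaining 12)
13 → bin 9 (remaining 11)
23 → bin 10 (remaining 1)
Final bins: [11,4,6] [14,9] [22,2] [20] [18,6] [7,5] [22] [22] [13] [23].

10 bins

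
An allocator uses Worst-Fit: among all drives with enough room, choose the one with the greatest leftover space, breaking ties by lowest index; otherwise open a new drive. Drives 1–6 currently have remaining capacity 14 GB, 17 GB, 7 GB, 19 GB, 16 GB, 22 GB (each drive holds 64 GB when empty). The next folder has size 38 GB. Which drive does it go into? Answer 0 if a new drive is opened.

0

No drive has ≥ 38 GB free, so a new drive is opened.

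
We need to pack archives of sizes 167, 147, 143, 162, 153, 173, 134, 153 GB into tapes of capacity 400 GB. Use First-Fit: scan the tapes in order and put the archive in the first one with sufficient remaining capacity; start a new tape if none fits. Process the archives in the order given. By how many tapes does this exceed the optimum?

First-Fit: [167,147] [143,162] [153,173] [134,153] → 4 tapes.
Total size 1232 GB; any packing needs at least ⌈1232/400⌉ = 4 tapes.
So 4 is already optimal.

0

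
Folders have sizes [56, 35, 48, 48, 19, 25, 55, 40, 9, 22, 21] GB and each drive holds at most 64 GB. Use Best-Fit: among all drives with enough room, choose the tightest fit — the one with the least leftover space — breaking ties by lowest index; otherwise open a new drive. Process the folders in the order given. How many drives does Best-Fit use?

7

drive 1: place 56 GB, 8 GB left
drive 2: place 35 GB, 29 GB left
drive 3: place 48 GB, 16 GB left
drive 4: place 48 GB, 16 GB left
drive 2: place 19 GB, 10 GB left
drive 5: place 25 GB, 39 GB left
drive 6: place 55 GB, 9 GB left
drive 7: place 40 GB, 24 GB left
drive 6: place 9 GB, 0 GB left
drive 7: place 22 GB, 2 GB left
drive 5: place 21 GB, 18 GB left
Final drives: [56] [35,19] [48] [48] [25,21] [55,9] [40,22].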